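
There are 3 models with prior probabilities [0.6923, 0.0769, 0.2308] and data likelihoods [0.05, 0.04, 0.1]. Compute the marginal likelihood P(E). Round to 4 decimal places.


P(E) = sum over models of P(M_i) * P(E|M_i)
= 0.6923*0.05 + 0.0769*0.04 + 0.2308*0.1
= 0.0608

0.0608


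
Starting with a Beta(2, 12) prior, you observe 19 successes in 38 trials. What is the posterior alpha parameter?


For a Beta-Binomial conjugate model:
Posterior alpha = prior alpha + number of successes
= 2 + 19 = 21

21


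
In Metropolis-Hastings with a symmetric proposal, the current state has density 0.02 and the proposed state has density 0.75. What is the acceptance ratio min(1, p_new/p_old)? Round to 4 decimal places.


Ratio = p_new / p_old = 0.75 / 0.02 = 37.5
Acceptance = min(1, 37.5) = 1.0

1.0


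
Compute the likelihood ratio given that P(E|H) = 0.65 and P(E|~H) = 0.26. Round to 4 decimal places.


LR = P(E|H) / P(E|~H)
= 0.65 / 0.26 = 2.5

2.5


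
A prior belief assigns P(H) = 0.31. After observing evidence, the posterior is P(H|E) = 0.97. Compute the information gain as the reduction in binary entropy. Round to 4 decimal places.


H(prior) = -0.31*log2(0.31) - 0.69*log2(0.69)
= 0.8932
H(post) = -0.97*log2(0.97) - 0.03*log2(0.03)
= 0.1944
IG = 0.8932 - 0.1944 = 0.6988

0.6988


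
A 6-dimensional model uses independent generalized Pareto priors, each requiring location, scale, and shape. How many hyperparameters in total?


Per parameter: 3 (location, scale, and shape).
Total = 6 * 3 = 18

18


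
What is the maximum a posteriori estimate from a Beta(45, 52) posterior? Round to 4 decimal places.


The MAP estimate equals the mode of the distribution.
Mode of Beta(a,b) = (a-1)/(a+b-2)
= 44/95
= 0.4632

0.4632


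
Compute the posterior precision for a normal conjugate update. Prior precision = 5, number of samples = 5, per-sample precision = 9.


tau_post = tau_0 + n * tau
= 5 + 5 * 9 = 50

50


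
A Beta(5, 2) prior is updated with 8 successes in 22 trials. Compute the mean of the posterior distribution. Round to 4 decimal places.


After update: Beta(13, 16)
Mean = 13 / (13 + 16) = 13 / 29
= 0.4483

0.4483


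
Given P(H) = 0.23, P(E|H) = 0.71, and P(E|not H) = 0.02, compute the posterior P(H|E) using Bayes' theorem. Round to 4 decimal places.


By Bayes' theorem: P(H|E) = P(E|H)*P(H) / P(E)
P(E) = P(E|H)*P(H) + P(E|not H)*P(not H)
P(E) = 0.71*0.23 + 0.02*0.77 = 0.1787
P(H|E) = 0.71*0.23 / 0.1787 = 0.9138

0.9138


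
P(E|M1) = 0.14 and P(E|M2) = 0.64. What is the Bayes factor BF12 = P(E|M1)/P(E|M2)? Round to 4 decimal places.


Bayes factor BF12 = P(E|M1) / P(E|M2)
= 0.14 / 0.64
= 0.2188

0.2188


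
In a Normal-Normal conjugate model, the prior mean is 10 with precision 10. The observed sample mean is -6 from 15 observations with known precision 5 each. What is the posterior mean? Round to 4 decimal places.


Posterior precision = tau0 + n*tau = 10 + 15*5 = 85
Posterior mean = (tau0*mu0 + n*tau*xbar) / posterior_precision
= (10*10 + 15*5*-6) / 85
= -350 / 85 = -4.1176

-4.1176


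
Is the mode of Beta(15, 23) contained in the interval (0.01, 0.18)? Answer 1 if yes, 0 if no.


Mode = (a-1)/(a+b-2) = 14/36 = 0.3889
Interval: (0.01, 0.18)
Contains mode? 0

0


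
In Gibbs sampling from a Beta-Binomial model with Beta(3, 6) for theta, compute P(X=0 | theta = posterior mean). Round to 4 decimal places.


Posterior mean = alpha/(alpha+beta) = 3/9 = 0.3333
P(X=0|theta=mean) = 1 - theta = 0.6667

0.6667


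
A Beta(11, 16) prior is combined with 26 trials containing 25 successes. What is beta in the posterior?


In conjugate updating:
beta_posterior = beta_prior + (n - k)
= 16 + (26 - 25)
= 16 + 1 = 17

17


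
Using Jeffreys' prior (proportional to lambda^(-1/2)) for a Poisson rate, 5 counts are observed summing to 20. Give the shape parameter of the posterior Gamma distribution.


Conjugate update: Gamma(prior_shape + S, prior_rate + n).
Prior shape = 0.5, prior rate = 0.
Posterior shape = 0.5 + S = 0.5 + 20 = 20.5

20.5


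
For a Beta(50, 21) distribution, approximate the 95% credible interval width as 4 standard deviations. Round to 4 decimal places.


Variance of Beta(a,b) = ab / ((a+b)^2 * (a+b+1))
= 50*21 / ((71)^2 * 72)
= 0.0029
SD = sqrt(0.0029) = 0.0538
Width = 4 * SD = 0.2151

0.2151


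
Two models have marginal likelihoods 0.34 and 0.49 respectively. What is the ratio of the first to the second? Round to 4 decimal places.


Evidence ratio = 0.34 / 0.49
= 0.6939

0.6939


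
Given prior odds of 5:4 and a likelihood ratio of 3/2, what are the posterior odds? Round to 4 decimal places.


Posterior odds = prior odds * LR
Prior odds = 5/4 = 1.25
LR = 3/2 = 1.5
Posterior odds = 1.25 * 1.5 = 1.875

1.875


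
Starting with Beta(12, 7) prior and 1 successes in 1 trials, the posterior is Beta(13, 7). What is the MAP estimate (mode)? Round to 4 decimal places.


The mode of Beta(a, b) when a > 1 and b > 1 is (a-1)/(a+b-2)
= (13 - 1) / (13 + 7 - 2)
= 12 / 18
= 0.6667

0.6667


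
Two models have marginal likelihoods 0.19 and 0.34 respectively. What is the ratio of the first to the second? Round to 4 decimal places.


Evidence ratio = 0.19 / 0.34
= 0.5588

0.5588


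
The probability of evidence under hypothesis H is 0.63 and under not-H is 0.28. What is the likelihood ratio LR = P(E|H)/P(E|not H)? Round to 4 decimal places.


LR = 0.63 / 0.28
= 2.25

2.25


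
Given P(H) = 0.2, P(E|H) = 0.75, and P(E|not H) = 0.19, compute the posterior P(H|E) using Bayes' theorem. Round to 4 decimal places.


By Bayes' theorem: P(H|E) = P(E|H)*P(H) / P(E)
P(E) = P(E|H)*P(H) + P(E|not H)*P(not H)
P(E) = 0.75*0.2 + 0.19*0.8 = 0.302
P(H|E) = 0.75*0.2 / 0.302 = 0.4967

0.4967


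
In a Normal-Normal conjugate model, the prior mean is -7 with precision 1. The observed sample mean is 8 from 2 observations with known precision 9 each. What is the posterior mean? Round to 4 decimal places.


Posterior precision = tau0 + n*tau = 1 + 2*9 = 19
Posterior mean = (tau0*mu0 + n*tau*xbar) / posterior_precision
= (1*-7 + 2*9*8) / 19
= 137 / 19 = 7.2105

7.2105


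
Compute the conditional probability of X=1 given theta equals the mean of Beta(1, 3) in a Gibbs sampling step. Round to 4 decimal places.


Mean of Beta(1, 3) = 0.25
P(X=1 | theta=0.25) = 0.25

0.25


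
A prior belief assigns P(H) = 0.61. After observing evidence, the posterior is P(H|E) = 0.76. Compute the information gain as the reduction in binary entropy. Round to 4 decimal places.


H(prior) = -0.61*log2(0.61) - 0.39*log2(0.39)
= 0.9648
H(post) = -0.76*log2(0.76) - 0.24*log2(0.24)
= 0.795
IG = 0.9648 - 0.795 = 0.1698

0.1698


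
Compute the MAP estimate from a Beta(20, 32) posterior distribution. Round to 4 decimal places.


MAP = mode of Beta distribution
= (alpha - 1)/(alpha + beta - 2)
= (20-1)/(20+32-2)
= 19/50 = 0.38

0.38


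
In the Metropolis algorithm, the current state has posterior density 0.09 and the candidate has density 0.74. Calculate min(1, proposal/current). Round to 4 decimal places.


Ratio = 0.74/0.09 = 8.2222
Acceptance probability = min(1, 8.2222)
= 1.0

1.0


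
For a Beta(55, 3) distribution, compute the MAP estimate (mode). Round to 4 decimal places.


MAP = mode = (a-1)/(a+b-2)
= (55-1)/(55+3-2)
= 54/56 = 0.9643

0.9643


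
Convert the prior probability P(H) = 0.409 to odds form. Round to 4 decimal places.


P(not H) = 1 - 0.409 = 0.591
Odds = 0.409 / 0.591 = 0.692

0.692


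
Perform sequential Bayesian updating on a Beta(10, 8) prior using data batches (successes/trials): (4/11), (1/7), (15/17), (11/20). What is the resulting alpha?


Accumulate successes: 31
Posterior alpha = prior alpha + sum of successes
= 10 + 31 = 41

41


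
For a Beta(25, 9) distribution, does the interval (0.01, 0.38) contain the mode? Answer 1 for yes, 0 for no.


Mode of Beta(a,b) = (a-1)/(a+b-2)
= (25-1)/(25+9-2) = 0.75
Check: 0.01 <= 0.75 <= 0.38?
Result: 0

0


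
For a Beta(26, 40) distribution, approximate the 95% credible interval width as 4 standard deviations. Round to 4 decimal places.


Variance of Beta(a,b) = ab / ((a+b)^2 * (a+b+1))
= 26*40 / ((66)^2 * 67)
= 0.0036
SD = sqrt(0.0036) = 0.0597
Width = 4 * SD = 0.2388

0.2388


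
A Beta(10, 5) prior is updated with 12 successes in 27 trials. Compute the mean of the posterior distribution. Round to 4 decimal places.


After update: Beta(22, 20)
Mean = 22 / (22 + 20) = 22 / 42
= 0.5238

0.5238


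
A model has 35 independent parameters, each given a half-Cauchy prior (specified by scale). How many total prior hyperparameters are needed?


Each half-Cauchy prior needs 1 hyperparameter (scale).
Total = 1 * 35 = 35

35


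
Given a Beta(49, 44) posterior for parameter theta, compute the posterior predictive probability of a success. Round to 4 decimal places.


For a Beta-Bernoulli model, the predictive probability is the mean:
P(success) = 49/(49+44) = 49/93 = 0.5269

0.5269


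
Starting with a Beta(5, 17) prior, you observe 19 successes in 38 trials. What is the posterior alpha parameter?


For a Beta-Binomial conjugate model:
Posterior alpha = prior alpha + number of successes
= 5 + 19 = 24

24


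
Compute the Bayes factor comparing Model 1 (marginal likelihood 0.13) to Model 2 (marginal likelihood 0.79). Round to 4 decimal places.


BF12 = marginal likelihood of M1 / marginal likelihood of M2
= 0.13/0.79
= 0.1646

0.1646


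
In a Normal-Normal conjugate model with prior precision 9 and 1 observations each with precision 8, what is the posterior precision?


Posterior precision = prior precision + n * observation precision
= 9 + 1 * 8
= 9 + 8 = 17

17


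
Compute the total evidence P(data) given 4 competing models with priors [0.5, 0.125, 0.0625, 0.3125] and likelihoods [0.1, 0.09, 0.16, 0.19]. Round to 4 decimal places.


Marginal likelihood = sum P(model_i) * P(data|model_i)
Model 1: 0.5 * 0.1 = 0.05
Model 2: 0.125 * 0.09 = 0.0112
Model 3: 0.0625 * 0.16 = 0.01
Model 4: 0.3125 * 0.19 = 0.0594
Total = 0.1306

0.1306


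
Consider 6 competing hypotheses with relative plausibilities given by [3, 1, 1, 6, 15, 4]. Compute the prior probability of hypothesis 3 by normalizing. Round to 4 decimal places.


Sum of weights = 3 + 1 + 1 + 6 + 15 + 4 = 30
Normalized prior for H3 = 1 / 30
= 0.0333

0.0333


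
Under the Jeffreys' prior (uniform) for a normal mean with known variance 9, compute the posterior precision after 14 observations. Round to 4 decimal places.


Prior precision = 0 (flat prior).
Post. prec. = 0 + n/var = 14/9 = 1.5556

1.5556


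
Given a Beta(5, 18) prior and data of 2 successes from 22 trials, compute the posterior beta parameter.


Number of failures = 22 - 2 = 20
Posterior beta = 18 + 20 = 38

38


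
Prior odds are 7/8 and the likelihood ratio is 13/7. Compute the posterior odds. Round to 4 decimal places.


Posterior odds = prior odds * likelihood ratio
= (7/8) * (13/7)
= 91 / 56
= 1.625

1.625


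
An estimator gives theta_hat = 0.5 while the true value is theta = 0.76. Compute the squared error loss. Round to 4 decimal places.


The squared error loss is (theta_hat - theta)^2
= (0.5 - 0.76)^2
= (-0.26)^2 = 0.0676

0.0676


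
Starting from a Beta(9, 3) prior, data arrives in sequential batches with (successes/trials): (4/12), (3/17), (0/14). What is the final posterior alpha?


In sequential Bayesian updating, we sum all successes.
Total successes = 7
Final alpha = 9 + 7 = 16

16


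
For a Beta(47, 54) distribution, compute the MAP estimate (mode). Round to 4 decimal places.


MAP = mode = (a-1)/(a+b-2)
= (47-1)/(47+54-2)
= 46/99 = 0.4646

0.4646


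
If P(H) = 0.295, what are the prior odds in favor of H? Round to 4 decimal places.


Prior odds = P(H) / (1 - P(H))
= 0.295 / 0.705
= 0.4184

0.4184


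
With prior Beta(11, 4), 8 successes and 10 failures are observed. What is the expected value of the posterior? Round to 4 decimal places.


Posterior = Beta(19, 14)
E[theta] = alpha/(alpha+beta)
= 19/33 = 0.5758

0.5758


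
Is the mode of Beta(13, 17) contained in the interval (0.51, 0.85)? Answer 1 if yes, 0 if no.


Mode = (a-1)/(a+b-2) = 12/28 = 0.4286
Interval: (0.51, 0.85)
Contains mode? 0

0


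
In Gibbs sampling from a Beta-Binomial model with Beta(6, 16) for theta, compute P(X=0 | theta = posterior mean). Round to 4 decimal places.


Posterior mean = alpha/(alpha+beta) = 6/22 = 0.2727
P(X=0|theta=mean) = 1 - theta = 0.7273

0.7273


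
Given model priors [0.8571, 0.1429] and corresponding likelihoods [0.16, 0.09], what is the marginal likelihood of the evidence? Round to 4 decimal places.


P(E) = sum_i P(M_i) P(E|M_i)
= 0.1371 + 0.0129
= 0.15

0.15


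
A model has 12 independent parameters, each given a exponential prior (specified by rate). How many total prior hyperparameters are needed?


Each exponential prior needs 1 hyperparameter (rate).
Total = 1 * 12 = 12

12


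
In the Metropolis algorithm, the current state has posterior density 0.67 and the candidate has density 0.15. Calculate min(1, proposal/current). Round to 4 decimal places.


Ratio = 0.15/0.67 = 0.2239
Acceptance probability = min(1, 0.2239)
= 0.2239

0.2239


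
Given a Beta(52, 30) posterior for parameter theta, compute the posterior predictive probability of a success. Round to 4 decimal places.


For a Beta-Bernoulli model, the predictive probability is the mean:
P(success) = 52/(52+30) = 52/82 = 0.6341

0.6341


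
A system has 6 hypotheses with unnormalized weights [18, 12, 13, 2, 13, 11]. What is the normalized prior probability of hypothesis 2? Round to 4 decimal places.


The normalized prior is the weight divided by the total.
Total weight = 69
P(H2) = 12 / 69 = 0.1739

0.1739


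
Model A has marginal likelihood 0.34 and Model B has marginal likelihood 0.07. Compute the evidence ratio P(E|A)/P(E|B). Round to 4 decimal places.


Evidence ratio = P(E|A) / P(E|B)
= 0.34 / 0.07
= 4.8571

4.8571


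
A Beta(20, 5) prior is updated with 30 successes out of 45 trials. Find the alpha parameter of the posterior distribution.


In the Beta-Binomial conjugate update:
alpha_post = alpha_prior + successes
= 20 + 30
= 50

50


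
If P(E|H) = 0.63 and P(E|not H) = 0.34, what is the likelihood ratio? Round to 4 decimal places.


Likelihood ratio = P(E|H) / P(E|not H)
= 0.63 / 0.34
= 1.8529

1.8529


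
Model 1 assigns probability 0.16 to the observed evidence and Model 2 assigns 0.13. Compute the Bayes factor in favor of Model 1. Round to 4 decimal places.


BF = P(data|M1) / P(data|M2)
= 0.16 / 0.13 = 1.2308

1.2308


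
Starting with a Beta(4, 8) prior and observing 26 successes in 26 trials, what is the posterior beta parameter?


Posterior beta = prior beta + failures
Failures = 26 - 26 = 0
beta_post = 8 + 0 = 8

8


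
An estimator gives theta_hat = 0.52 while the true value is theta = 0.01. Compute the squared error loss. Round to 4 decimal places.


The squared error loss is (theta_hat - theta)^2
= (0.52 - 0.01)^2
= (0.51)^2 = 0.2601

0.2601


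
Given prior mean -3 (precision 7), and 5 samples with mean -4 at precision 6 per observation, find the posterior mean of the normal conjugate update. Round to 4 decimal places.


The posterior mean is a precision-weighted average of prior and data.
Post. prec. = 7 + 30 = 37
Post. mean = (-21 + -120)/37 = -141/37 = -3.8108

-3.8108


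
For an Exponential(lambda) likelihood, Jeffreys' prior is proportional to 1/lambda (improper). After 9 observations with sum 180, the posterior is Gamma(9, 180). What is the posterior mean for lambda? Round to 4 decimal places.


Posterior = Gamma(n, sum_x) = Gamma(9, 180)
Posterior mean = shape/rate = 9/180
= 0.05

0.05


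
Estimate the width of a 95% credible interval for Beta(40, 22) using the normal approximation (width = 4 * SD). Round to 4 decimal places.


For Beta(a,b): Var = ab/((a+b)^2(a+b+1))
Var = 0.0036, SD = 0.0603
Approximate 95% CI width = 4 * 0.0603 = 0.2411

0.2411


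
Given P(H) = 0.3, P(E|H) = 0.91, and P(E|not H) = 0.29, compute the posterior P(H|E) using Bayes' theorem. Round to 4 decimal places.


By Bayes' theorem: P(H|E) = P(E|H)*P(H) / P(E)
P(E) = P(E|H)*P(H) + P(E|not H)*P(not H)
P(E) = 0.91*0.3 + 0.29*0.7 = 0.476
P(H|E) = 0.91*0.3 / 0.476 = 0.5735

0.5735


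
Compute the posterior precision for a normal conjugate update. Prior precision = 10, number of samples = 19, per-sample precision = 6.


tau_post = tau_0 + n * tau
= 10 + 19 * 6 = 124

124


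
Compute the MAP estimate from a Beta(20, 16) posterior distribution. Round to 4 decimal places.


MAP = mode of Beta distribution
= (alpha - 1)/(alpha + beta - 2)
= (20-1)/(20+16-2)
= 19/34 = 0.5588

0.5588


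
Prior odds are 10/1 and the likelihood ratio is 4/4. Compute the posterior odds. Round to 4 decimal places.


Posterior odds = prior odds * likelihood ratio
= (10/1) * (4/4)
= 40 / 4
= 10.0

10.0


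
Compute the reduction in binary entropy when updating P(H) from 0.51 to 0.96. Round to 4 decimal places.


H_before = -p*log2(p) - (1-p)*log2(1-p) for p=0.51: 0.9997
H_after for p=0.96: 0.2423
Reduction = 0.9997 - 0.2423 = 0.7574

0.7574


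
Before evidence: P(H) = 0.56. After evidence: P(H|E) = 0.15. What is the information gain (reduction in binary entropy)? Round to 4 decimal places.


Prior entropy = 0.9896
Posterior entropy = 0.6098
Information gain = 0.9896 - 0.6098 = 0.3797

0.3797


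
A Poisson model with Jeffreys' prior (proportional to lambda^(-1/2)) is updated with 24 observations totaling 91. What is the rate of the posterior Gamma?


Posterior = Gamma(0.5 + S, n)
= Gamma(0.5 + 91, 24)
Posterior rate = 0 + n = 24

24.0


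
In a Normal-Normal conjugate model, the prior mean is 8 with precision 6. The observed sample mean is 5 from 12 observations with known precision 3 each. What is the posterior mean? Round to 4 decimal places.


Posterior precision = tau0 + n*tau = 6 + 12*3 = 42
Posterior mean = (tau0*mu0 + n*tau*xbar) / posterior_precision
= (6*8 + 12*3*5) / 42
= 228 / 42 = 5.4286

5.4286


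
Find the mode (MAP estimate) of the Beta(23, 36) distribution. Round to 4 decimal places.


For Beta(a,b) with a,b > 1:
Mode = (a-1)/(a+b-2) = (23-1)/(59-2)
= 22/57 = 0.386

0.386


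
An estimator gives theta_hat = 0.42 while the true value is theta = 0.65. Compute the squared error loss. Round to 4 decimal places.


The squared error loss is (theta_hat - theta)^2
= (0.42 - 0.65)^2
= (-0.23)^2 = 0.0529

0.0529


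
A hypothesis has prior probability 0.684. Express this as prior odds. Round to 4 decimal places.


Odds = P(H) / P(not H) = 0.684 / 0.316
= 2.1646

2.1646


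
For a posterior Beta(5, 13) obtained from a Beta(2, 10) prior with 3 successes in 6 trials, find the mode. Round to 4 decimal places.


Mode = (alpha - 1) / (alpha + beta - 2)
= 4 / 16
= 0.25

0.25


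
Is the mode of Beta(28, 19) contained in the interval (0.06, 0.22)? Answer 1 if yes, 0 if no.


Mode = (a-1)/(a+b-2) = 27/45 = 0.6
Interval: (0.06, 0.22)
Contains mode? 0

0


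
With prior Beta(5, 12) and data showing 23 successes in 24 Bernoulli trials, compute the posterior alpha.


Conjugate update: alpha_posterior = alpha_prior + k
= 5 + 23 = 28

28


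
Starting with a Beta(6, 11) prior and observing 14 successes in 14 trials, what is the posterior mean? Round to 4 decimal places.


Posterior parameters: alpha = 6 + 14 = 20
beta = 11 + 0 = 11
Posterior mean = alpha / (alpha + beta) = 20 / 31
= 0.6452

0.6452


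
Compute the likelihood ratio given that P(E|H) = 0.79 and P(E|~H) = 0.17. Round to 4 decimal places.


LR = P(E|H) / P(E|~H)
= 0.79 / 0.17 = 4.6471

4.6471


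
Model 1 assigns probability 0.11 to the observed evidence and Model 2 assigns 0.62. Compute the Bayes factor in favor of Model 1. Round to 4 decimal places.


BF = P(data|M1) / P(data|M2)
= 0.11 / 0.62 = 0.1774

0.1774


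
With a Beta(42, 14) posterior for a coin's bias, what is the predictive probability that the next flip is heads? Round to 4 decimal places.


The predictive probability equals the posterior mean.
P(next = heads) = alpha / (alpha + beta)
= 42 / 56 = 0.75

0.75


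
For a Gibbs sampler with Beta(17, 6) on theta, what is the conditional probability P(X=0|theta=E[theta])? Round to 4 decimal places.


E[theta] = 17/(17+6) = 0.7391
P(X=0|theta) = 1 - theta = 0.2609

0.2609


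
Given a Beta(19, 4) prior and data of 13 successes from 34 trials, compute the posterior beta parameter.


Number of failures = 34 - 13 = 21
Posterior beta = 4 + 21 = 25

25


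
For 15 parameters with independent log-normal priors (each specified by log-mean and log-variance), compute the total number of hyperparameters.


A log-normal prior has 2 hyperparameters per parameter.
Total = 15 * 2 = 30

30


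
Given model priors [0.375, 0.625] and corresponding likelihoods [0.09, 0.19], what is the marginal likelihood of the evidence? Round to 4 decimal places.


P(E) = sum_i P(M_i) P(E|M_i)
= 0.0338 + 0.1187
= 0.1525

0.1525


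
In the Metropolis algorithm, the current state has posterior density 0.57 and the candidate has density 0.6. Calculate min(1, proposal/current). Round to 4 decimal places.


Ratio = 0.6/0.57 = 1.0526
Acceptance probability = min(1, 1.0526)
= 1.0

1.0


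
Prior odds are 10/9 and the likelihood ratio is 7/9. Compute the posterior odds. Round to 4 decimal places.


Posterior odds = prior odds * likelihood ratio
= (10/9) * (7/9)
= 70 / 81
= 0.8642

0.8642


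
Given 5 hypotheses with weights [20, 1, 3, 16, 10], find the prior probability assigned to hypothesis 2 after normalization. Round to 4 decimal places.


To normalize, divide each weight by the sum of all weights.
Sum = 50
Prior(H2) = 1/50 = 0.02

0.02


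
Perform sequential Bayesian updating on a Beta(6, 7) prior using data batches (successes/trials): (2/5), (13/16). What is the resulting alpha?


Accumulate successes: 15
Posterior alpha = prior alpha + sum of successes
= 6 + 15 = 21

21


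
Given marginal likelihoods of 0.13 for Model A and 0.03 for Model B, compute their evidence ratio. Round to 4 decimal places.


Ratio = ML(A) / ML(B) = 0.13/0.03
= 4.3333

4.3333


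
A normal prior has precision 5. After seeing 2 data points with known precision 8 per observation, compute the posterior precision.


In the conjugate normal model, precisions add:
tau_posterior = tau_prior + n * tau_data
= 5 + 2*8 = 21

21


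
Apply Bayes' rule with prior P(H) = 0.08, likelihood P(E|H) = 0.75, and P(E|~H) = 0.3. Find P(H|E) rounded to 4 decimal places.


Step 1: Compute marginal P(E) = P(E|H)P(H) + P(E|~H)P(~H)
= 0.75*0.08 + 0.3*0.92 = 0.336
Step 2: P(H|E) = P(E|H)P(H)/P(E) = 0.06/0.336
= 0.1786

0.1786


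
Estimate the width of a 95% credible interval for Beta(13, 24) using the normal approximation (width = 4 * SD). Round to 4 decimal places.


For Beta(a,b): Var = ab/((a+b)^2(a+b+1))
Var = 0.006, SD = 0.0774
Approximate 95% CI width = 4 * 0.0774 = 0.3098

0.3098


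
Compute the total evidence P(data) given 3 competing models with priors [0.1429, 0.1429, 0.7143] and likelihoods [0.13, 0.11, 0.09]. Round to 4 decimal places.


Marginal likelihood = sum P(model_i) * P(data|model_i)
Model 1: 0.1429 * 0.13 = 0.0186
Model 2: 0.1429 * 0.11 = 0.0157
Model 3: 0.7143 * 0.09 = 0.0643
Total = 0.0986

0.0986


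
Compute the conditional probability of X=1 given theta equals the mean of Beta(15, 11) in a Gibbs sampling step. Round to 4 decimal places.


Mean of Beta(15, 11) = 0.5769
P(X=1 | theta=0.5769) = 0.5769

0.5769


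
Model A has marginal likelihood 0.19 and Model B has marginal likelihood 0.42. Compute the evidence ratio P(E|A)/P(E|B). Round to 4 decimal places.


Evidence ratio = P(E|A) / P(E|B)
= 0.19 / 0.42
= 0.4524

0.4524


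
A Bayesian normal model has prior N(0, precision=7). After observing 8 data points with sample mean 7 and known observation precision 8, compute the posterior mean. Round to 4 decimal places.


Posterior mean = (prior_precision * prior_mean + n * data_precision * data_mean) / (prior_precision + n * data_precision)
Numerator = 7*0 + 8*8*7 = 448
Denominator = 7 + 8*8 = 71
Posterior mean = 6.3099

6.3099


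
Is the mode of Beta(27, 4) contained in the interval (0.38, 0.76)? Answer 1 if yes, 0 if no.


Mode = (a-1)/(a+b-2) = 26/29 = 0.8966
Interval: (0.38, 0.76)
Contains mode? 0

0


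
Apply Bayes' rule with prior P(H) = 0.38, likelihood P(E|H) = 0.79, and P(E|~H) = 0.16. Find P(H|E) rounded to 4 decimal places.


Step 1: Compute marginal P(E) = P(E|H)P(H) + P(E|~H)P(~H)
= 0.79*0.38 + 0.16*0.62 = 0.3994
Step 2: P(H|E) = P(E|H)P(H)/P(E) = 0.3002/0.3994
= 0.7516

0.7516


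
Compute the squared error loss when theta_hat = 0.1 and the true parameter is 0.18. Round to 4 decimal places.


L = (theta_hat - theta_true)^2
= (0.1 - 0.18)^2
= -0.08^2 = 0.0064

0.0064


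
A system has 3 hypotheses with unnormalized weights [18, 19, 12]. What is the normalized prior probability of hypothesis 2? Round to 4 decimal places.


The normalized prior is the weight divided by the total.
Total weight = 49
P(H2) = 19 / 49 = 0.3878

0.3878


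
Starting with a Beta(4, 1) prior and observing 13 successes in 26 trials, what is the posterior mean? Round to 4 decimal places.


Posterior parameters: alpha = 4 + 13 = 17
beta = 1 + 13 = 14
Posterior mean = alpha / (alpha + beta) = 17 / 31
= 0.5484

0.5484


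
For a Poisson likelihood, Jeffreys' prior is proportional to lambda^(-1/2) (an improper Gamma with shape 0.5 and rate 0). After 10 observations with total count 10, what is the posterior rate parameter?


Jeffreys' prior for Poisson is proportional to lambda^(-1/2).
Posterior is Gamma(0.5 + S, 0 + n) = Gamma(0.5 + 10, 10).
Posterior rate = 0 + n = 10

10.0


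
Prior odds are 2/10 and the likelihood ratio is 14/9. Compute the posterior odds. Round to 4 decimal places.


Posterior odds = prior odds * likelihood ratio
= (2/10) * (14/9)
= 28 / 90
= 0.3111

0.3111


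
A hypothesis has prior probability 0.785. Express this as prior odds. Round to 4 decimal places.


Odds = P(H) / P(not H) = 0.785 / 0.215
= 3.6512

3.6512


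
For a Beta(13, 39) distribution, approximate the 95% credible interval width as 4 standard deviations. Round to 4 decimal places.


Variance of Beta(a,b) = ab / ((a+b)^2 * (a+b+1))
= 13*39 / ((52)^2 * 53)
= 0.0035
SD = sqrt(0.0035) = 0.0595
Width = 4 * SD = 0.2379

0.2379


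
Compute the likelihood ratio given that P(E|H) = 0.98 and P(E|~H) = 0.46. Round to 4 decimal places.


LR = P(E|H) / P(E|~H)
= 0.98 / 0.46 = 2.1304

2.1304


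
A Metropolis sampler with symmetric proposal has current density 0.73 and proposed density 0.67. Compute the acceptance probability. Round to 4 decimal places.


For symmetric proposals, acceptance = min(1, pi(x*)/pi(x))
= min(1, 0.67/0.73)
= min(1, 0.9178) = 0.9178

0.9178


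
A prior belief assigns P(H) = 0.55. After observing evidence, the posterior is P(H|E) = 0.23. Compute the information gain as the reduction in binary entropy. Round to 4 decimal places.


H(prior) = -0.55*log2(0.55) - 0.45*log2(0.45)
= 0.9928
H(post) = -0.23*log2(0.23) - 0.77*log2(0.77)
= 0.778
IG = 0.9928 - 0.778 = 0.2148

0.2148


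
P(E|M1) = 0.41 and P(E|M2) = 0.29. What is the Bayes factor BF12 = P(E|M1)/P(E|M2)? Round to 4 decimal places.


Bayes factor BF12 = P(E|M1) / P(E|M2)
= 0.41 / 0.29
= 1.4138

1.4138


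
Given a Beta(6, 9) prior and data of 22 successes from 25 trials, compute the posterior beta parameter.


Number of failures = 25 - 22 = 3
Posterior beta = 9 + 3 = 12

12


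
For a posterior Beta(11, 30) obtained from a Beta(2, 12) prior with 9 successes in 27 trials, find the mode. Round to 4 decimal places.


Mode = (alpha - 1) / (alpha + beta - 2)
= 10 / 39
= 0.2564

0.2564


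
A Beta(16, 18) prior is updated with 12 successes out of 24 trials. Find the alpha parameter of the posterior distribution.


In the Beta-Binomial conjugate update:
alpha_post = alpha_prior + successes
= 16 + 12
= 28

28


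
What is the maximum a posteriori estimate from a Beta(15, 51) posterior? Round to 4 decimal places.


The MAP estimate equals the mode of the distribution.
Mode of Beta(a,b) = (a-1)/(a+b-2)
= 14/64
= 0.2188

0.2188


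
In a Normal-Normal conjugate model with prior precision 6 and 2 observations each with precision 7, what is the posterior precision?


Posterior precision = prior precision + n * observation precision
= 6 + 2 * 7
= 6 + 14 = 20

20


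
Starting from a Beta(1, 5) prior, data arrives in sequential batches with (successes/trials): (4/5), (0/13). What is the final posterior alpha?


In sequential Bayesian updating, we sum all successes.
Total successes = 4
Final alpha = 1 + 4 = 5

5


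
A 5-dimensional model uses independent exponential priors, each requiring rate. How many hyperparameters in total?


Per parameter: 1 (rate).
Total = 5 * 1 = 5

5


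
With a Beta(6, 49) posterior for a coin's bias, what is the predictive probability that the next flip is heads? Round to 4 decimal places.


The predictive probability equals the posterior mean.
P(next = heads) = alpha / (alpha + beta)
= 6 / 55 = 0.1091

0.1091


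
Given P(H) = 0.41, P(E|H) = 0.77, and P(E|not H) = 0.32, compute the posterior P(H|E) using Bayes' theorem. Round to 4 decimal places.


By Bayes' theorem: P(H|E) = P(E|H)*P(H) / P(E)
P(E) = P(E|H)*P(H) + P(E|not H)*P(not H)
P(E) = 0.77*0.41 + 0.32*0.59 = 0.5045
P(H|E) = 0.77*0.41 / 0.5045 = 0.6258

0.6258


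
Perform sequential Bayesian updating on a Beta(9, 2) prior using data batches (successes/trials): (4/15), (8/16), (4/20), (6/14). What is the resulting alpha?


Accumulate successes: 22
Posterior alpha = prior alpha + sum of successes
= 9 + 22 = 31

31


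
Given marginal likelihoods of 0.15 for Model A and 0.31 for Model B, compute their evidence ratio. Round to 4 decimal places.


Ratio = ML(A) / ML(B) = 0.15/0.31
= 0.4839

0.4839


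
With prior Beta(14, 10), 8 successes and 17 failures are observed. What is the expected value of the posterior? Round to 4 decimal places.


Posterior = Beta(22, 27)
E[theta] = alpha/(alpha+beta)
= 22/49 = 0.449

0.449


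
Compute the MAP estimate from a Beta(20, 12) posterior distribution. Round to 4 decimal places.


MAP = mode of Beta distribution
= (alpha - 1)/(alpha + beta - 2)
= (20-1)/(20+12-2)
= 19/30 = 0.6333

0.6333


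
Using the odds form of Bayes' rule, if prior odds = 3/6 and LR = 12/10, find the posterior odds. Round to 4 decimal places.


Bayes' rule in odds form: posterior odds = prior odds * LR
= (3 * 12) / (6 * 10)
= 36/60 = 0.6

0.6


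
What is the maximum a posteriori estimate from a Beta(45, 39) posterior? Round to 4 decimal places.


The MAP estimate equals the mode of the distribution.
Mode of Beta(a,b) = (a-1)/(a+b-2)
= 44/82
= 0.5366

0.5366


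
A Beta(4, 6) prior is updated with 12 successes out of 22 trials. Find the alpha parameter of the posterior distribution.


In the Beta-Binomial conjugate update:
alpha_post = alpha_prior + successes
= 4 + 12
= 16

16


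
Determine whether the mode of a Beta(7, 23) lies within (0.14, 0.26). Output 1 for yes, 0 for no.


First find the mode: (a-1)/(a+b-2) = 0.2143
Is 0.2143 in (0.14, 0.26)? 1

1


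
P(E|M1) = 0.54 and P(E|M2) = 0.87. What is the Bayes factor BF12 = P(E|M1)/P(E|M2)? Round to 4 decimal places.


Bayes factor BF12 = P(E|M1) / P(E|M2)
= 0.54 / 0.87
= 0.6207

0.6207


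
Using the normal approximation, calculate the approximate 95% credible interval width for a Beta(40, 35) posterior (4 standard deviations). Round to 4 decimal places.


Var(Beta) = 40*35/(75^2 * 76) = 0.0033
SD = 0.0572
Width ~ 4*SD = 0.2289

0.2289


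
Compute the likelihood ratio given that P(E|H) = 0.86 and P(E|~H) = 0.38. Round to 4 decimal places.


LR = P(E|H) / P(E|~H)
= 0.86 / 0.38 = 2.2632

2.2632


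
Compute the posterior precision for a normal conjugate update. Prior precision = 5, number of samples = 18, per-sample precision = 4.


tau_post = tau_0 + n * tau
= 5 + 18 * 4 = 77

77


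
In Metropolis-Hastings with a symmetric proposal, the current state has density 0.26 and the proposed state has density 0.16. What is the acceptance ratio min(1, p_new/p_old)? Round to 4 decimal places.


Ratio = p_new / p_old = 0.16 / 0.26 = 0.6154
Acceptance = min(1, 0.6154) = 0.6154

0.6154


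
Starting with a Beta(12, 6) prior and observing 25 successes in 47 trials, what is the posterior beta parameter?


Posterior beta = prior beta + failures
Failures = 47 - 25 = 22
beta_post = 6 + 22 = 28

28


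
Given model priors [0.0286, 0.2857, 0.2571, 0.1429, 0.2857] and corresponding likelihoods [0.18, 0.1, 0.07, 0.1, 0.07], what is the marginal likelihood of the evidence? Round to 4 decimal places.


P(E) = sum_i P(M_i) P(E|M_i)
= 0.0051 + 0.0286 + 0.018 + 0.0143 + 0.02
= 0.086

0.086


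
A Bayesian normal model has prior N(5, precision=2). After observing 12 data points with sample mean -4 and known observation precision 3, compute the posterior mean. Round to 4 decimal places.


Posterior mean = (prior_precision * prior_mean + n * data_precision * data_mean) / (prior_precision + n * data_precision)
Numerator = 2*5 + 12*3*-4 = -134
Denominator = 2 + 12*3 = 38
Posterior mean = -3.5263

-3.5263


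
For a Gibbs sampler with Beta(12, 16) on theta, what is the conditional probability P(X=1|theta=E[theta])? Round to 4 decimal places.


E[theta] = 12/(12+16) = 0.4286
P(X=1|theta) = theta = 0.4286

0.4286


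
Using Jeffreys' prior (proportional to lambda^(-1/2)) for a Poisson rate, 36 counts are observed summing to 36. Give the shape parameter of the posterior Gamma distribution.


Conjugate update: Gamma(prior_shape + S, prior_rate + n).
Prior shape = 0.5, prior rate = 0.
Posterior shape = 0.5 + S = 0.5 + 36 = 36.5

36.5


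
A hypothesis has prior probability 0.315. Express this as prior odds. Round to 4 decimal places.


Odds = P(H) / P(not H) = 0.315 / 0.685
= 0.4599

0.4599


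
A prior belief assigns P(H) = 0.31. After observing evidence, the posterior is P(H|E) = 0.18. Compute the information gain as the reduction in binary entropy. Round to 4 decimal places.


H(prior) = -0.31*log2(0.31) - 0.69*log2(0.69)
= 0.8932
H(post) = -0.18*log2(0.18) - 0.82*log2(0.82)
= 0.6801
IG = 0.8932 - 0.6801 = 0.2131

0.2131


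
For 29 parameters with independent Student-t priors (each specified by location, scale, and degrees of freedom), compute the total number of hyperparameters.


A Student-t prior has 3 hyperparameters per parameter.
Total = 29 * 3 = 87

87


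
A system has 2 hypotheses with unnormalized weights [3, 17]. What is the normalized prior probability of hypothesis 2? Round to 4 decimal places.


The normalized prior is the weight divided by the total.
Total weight = 20
P(H2) = 17 / 20 = 0.85

0.85


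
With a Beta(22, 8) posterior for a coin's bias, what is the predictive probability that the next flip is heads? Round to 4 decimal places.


The predictive probability equals the posterior mean.
P(next = heads) = alpha / (alpha + beta)
= 22 / 30 = 0.7333

0.7333


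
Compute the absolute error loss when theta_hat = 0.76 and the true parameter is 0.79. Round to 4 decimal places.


L = |theta_hat - theta_true|
= |0.76 - 0.79| = 0.03

0.03


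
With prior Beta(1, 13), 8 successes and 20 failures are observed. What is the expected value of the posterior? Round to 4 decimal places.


Posterior = Beta(9, 33)
E[theta] = alpha/(alpha+beta)
= 9/42 = 0.2143

0.2143


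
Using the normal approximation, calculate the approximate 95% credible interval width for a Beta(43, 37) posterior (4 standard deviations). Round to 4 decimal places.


Var(Beta) = 43*37/(80^2 * 81) = 0.0031
SD = 0.0554
Width ~ 4*SD = 0.2216

0.2216


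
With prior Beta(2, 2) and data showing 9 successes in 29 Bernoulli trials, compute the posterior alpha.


Conjugate update: alpha_posterior = alpha_prior + k
= 2 + 9 = 11

11


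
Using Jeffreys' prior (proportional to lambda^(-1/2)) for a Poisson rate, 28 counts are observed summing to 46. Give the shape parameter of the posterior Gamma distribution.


Conjugate update: Gamma(prior_shape + S, prior_rate + n).
Prior shape = 0.5, prior rate = 0.
Posterior shape = 0.5 + S = 0.5 + 46 = 46.5

46.5


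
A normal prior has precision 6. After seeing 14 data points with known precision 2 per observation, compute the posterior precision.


In the conjugate normal model, precisions add:
tau_posterior = tau_prior + n * tau_data
= 6 + 14*2 = 34

34


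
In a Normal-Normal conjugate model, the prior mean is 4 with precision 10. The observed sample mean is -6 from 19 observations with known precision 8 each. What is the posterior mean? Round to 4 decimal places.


Posterior precision = tau0 + n*tau = 10 + 19*8 = 162
Posterior mean = (tau0*mu0 + n*tau*xbar) / posterior_precision
= (10*4 + 19*8*-6) / 162
= -872 / 162 = -5.3827

-5.3827


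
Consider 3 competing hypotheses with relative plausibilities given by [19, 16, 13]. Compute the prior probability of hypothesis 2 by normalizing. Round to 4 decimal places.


Sum of weights = 19 + 16 + 13 = 48
Normalized prior for H2 = 16 / 48
= 0.3333

0.3333


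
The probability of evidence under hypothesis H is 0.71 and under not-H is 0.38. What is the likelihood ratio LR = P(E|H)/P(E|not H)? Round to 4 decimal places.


LR = 0.71 / 0.38
= 1.8684

1.8684


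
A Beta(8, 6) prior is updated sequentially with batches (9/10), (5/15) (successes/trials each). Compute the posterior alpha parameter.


Sequential conjugate updating is equivalent to a single batch update.
Total successes across all batches = 14
alpha_posterior = alpha_prior + total_successes = 8 + 14
= 22

22


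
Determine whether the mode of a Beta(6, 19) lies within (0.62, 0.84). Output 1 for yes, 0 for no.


First find the mode: (a-1)/(a+b-2) = 0.2174
Is 0.2174 in (0.62, 0.84)? 0

0


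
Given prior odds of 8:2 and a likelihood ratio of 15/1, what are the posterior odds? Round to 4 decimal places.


Posterior odds = prior odds * LR
Prior odds = 8/2 = 4.0
LR = 15/1 = 15.0
Posterior odds = 4.0 * 15.0 = 60.0

60.0


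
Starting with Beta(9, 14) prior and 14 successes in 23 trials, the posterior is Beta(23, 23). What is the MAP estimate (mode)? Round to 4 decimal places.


The mode of Beta(a, b) when a > 1 and b > 1 is (a-1)/(a+b-2)
= (23 - 1) / (23 + 23 - 2)
= 22 / 44
= 0.5

0.5


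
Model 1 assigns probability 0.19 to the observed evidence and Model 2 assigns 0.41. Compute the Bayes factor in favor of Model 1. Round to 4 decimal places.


BF = P(data|M1) / P(data|M2)
= 0.19 / 0.41 = 0.4634

0.4634


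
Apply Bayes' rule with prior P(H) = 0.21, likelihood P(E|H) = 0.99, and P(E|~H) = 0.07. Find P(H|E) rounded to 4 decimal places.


Step 1: Compute marginal P(E) = P(E|H)P(H) + P(E|~H)P(~H)
= 0.99*0.21 + 0.07*0.79 = 0.2632
Step 2: P(H|E) = P(E|H)P(H)/P(E) = 0.2079/0.2632
= 0.7899

0.7899


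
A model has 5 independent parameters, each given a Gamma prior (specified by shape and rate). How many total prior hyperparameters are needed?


Each Gamma prior needs 2 hyperparameters (shape and rate).
Total = 2 * 5 = 10

10


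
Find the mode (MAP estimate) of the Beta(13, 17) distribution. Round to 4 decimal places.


For Beta(a,b) with a,b > 1:
Mode = (a-1)/(a+b-2) = (13-1)/(30-2)
= 12/28 = 0.4286

0.4286


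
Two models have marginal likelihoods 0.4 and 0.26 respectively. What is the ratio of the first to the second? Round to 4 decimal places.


Evidence ratio = 0.4 / 0.26
= 1.5385

1.5385
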